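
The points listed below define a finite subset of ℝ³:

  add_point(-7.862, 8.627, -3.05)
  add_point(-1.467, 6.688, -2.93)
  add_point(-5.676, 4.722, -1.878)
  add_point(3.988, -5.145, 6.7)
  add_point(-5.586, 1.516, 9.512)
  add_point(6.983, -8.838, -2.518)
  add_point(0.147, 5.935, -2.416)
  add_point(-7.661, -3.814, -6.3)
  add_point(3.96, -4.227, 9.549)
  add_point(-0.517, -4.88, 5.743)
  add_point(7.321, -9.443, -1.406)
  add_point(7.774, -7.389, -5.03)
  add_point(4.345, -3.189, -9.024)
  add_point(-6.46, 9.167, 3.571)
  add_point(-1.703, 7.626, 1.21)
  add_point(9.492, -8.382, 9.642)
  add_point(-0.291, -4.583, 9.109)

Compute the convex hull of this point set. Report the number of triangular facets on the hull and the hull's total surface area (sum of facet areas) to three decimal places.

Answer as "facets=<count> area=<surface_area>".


facets=24 area=943.442

Hull vertices (14/17): indices [0, 1, 4, 5, 6, 7, 8, 10, 11, 12, 13, 14, 15, 16].

Per-facet area ½‖(b−a)×(c−a)‖:
  f1: (p7, p12, p0) → 79.2438
  f2: (p11, p10, p15) → 14.8810
  f3: (p11, p6, p15) → 115.1304
  f4: (p11, p6, p12) → 38.2812
  f5: (p11, p7, p12) → 39.1340
  f6: (p4, p7, p0) → 90.8347
  f7: (p16, p10, p15) → 58.2868
  f8: (p16, p7, p10) → 106.9173
  f9: (p16, p4, p15) → 20.2045
  f10: (p16, p4, p7) → 66.5432
  f11: (p1, p12, p0) → 33.3002
  f12: (p1, p6, p12) → 9.8945
  f13: (p5, p7, p10) → 8.4756
  f14: (p5, p11, p10) → 0.9917
  f15: (p5, p11, p7) → 23.8113
  f16: (p13, p4, p0) → 27.5380
  f17: (p14, p6, p15) → 46.0964
  f18: (p14, p13, p15) → 51.1772
  f19: (p14, p1, p6) → 3.9060
  f20: (p14, p1, p0) → 14.1369
  f21: (p14, p13, p0) → 18.1215
  f22: (p8, p4, p15) → 3.9660
  f23: (p8, p13, p15) → 25.1783
  f24: (p8, p13, p4) → 47.3917
Σ area = 943.442

Euler: V−E+F = 14−36+24 = 2.


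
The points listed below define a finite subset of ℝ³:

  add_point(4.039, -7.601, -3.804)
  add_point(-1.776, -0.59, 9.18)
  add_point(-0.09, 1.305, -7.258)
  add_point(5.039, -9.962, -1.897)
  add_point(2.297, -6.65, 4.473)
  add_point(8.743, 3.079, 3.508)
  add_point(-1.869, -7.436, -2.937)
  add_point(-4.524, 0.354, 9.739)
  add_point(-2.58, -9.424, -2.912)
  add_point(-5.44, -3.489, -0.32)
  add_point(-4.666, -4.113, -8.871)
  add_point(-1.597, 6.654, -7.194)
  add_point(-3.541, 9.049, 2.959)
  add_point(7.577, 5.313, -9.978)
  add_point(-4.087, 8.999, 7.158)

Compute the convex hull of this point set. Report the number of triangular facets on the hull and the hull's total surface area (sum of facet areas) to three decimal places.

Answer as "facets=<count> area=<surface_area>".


Hull vertices (13/15): indices [0, 1, 3, 4, 5, 7, 8, 9, 10, 11, 12, 13, 14].

Facet areas (half cross-product norm):
  f1: (p3, p13, p5) → 97.1857
  f2: (p11, p13, p12) → 45.0558
  f3: (p14, p13, p5) → 99.5547
  f4: (p14, p13, p12) → 21.4672
  f5: (p14, p7, p9) → 48.6573
  f6: (p4, p3, p5) → 44.8032
  f7: (p1, p4, p5) → 48.8785
  f8: (p1, p4, p7) → 8.3479
  f9: (p1, p14, p5) → 61.9364
  f10: (p1, p14, p7) → 13.0755
  f11: (p8, p4, p3) → 28.4777
  f12: (p8, p7, p9) → 30.4702
  f13: (p8, p4, p7) → 49.9488
  f14: (p10, p11, p13) → 54.6079
  f15: (p10, p8, p3) → 29.2665
  f16: (p10, p8, p9) → 27.0458
  f17: (p10, p11, p12) → 57.1682
  f18: (p10, p14, p9) → 52.0575
  f19: (p10, p14, p12) → 28.7058
  f20: (p0, p3, p13) → 13.4188
  f21: (p0, p10, p13) → 75.2136
  f22: (p0, p10, p3) → 10.6352
Σ area = 945.979

Euler: V−E+F = 13−33+22 = 2.

facets=22 area=945.979


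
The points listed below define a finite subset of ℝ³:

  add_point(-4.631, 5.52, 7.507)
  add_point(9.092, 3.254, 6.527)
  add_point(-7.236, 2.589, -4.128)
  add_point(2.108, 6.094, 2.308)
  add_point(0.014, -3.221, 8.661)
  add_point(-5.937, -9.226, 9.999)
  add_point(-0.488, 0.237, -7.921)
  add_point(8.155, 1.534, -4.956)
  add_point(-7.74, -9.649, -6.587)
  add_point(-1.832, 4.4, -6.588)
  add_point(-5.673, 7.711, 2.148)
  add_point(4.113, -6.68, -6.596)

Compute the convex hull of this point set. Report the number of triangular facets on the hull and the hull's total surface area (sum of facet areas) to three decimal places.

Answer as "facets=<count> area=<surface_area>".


facets=20 area=998.677

12 of the 12 inputs are extreme points: [0, 1, 2, 3, 4, 5, 6, 7, 8, 9, 10, 11].

Area of each hull facet:
  f1: (p0, p10, p1) → 40.4087
  f2: (p0, p5, p10) → 38.1966
  f3: (p3, p10, p1) → 17.0503
  f4: (p3, p7, p1) → 43.6405
  f5: (p3, p9, p10) → 36.4060
  f6: (p3, p9, p7) → 45.7891
  f7: (p11, p5, p1) → 152.4155
  f8: (p11, p7, p1) → 50.9581
  f9: (p11, p5, p8) → 101.3422
  f10: (p4, p5, p1) → 8.2601
  f11: (p4, p0, p1) → 55.9353
  f12: (p4, p0, p5) → 40.5574
  f13: (p2, p9, p8) → 37.6139
  f14: (p2, p9, p10) → 25.5816
  f15: (p2, p5, p8) → 101.5781
  f16: (p2, p5, p10) → 74.6492
  f17: (p6, p9, p7) → 21.0725
  f18: (p6, p11, p7) → 34.7205
  f19: (p6, p9, p8) → 23.9953
  f20: (p6, p11, p8) → 48.5062
Σ area = 998.677

Check V−E+F: 12 − 30 + 20 = 2.


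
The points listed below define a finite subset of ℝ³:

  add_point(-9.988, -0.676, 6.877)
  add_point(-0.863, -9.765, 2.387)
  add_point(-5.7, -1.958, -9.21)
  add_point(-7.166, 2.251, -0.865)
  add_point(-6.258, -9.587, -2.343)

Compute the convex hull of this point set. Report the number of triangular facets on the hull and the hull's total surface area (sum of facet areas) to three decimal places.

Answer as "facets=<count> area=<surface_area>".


facets=6 area=300.166

Extreme-point indices: [0, 1, 2, 3, 4] — 5 of 5 on the boundary.

Per-facet area ½‖(b−a)×(c−a)‖:
  f1: (p3, p1, p0) → 57.1757
  f2: (p2, p3, p0) → 30.2515
  f3: (p2, p3, p1) → 63.9482
  f4: (p4, p1, p0) → 46.6532
  f5: (p4, p2, p0) → 68.6238
  f6: (p4, p2, p1) → 33.5137
Σ area = 300.166

Euler: V−E+F = 5−9+6 = 2.


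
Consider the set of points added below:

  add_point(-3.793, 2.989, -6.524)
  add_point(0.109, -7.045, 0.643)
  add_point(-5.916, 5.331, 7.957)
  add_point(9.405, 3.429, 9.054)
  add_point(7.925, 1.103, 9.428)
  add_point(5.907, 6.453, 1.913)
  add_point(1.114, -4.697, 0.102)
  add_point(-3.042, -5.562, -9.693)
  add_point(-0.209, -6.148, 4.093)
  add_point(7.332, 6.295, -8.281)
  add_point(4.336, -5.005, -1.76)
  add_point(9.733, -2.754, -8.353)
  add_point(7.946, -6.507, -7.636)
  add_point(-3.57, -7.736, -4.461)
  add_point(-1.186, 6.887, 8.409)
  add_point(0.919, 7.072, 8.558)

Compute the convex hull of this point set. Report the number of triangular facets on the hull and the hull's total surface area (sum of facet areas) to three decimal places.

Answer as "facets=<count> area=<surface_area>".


facets=24 area=969.756

14 of the 16 inputs are extreme points: [0, 1, 2, 3, 4, 5, 7, 8, 9, 11, 12, 13, 14, 15].

Area of each hull facet:
  f1: (p8, p13, p2) → 60.3405
  f2: (p8, p4, p2) → 75.9777
  f3: (p7, p13, p2) → 48.1426
  f4: (p7, p0, p2) → 58.8136
  f5: (p9, p7, p11) → 61.4961
  f6: (p9, p7, p0) → 53.2216
  f7: (p9, p0, p2) → 84.5020
  f8: (p1, p8, p13) → 7.4522
  f9: (p3, p9, p11) → 81.4817
  f10: (p12, p8, p4) → 86.6855
  f11: (p12, p1, p8) → 13.5427
  f12: (p12, p3, p11) → 38.6346
  f13: (p12, p3, p4) → 25.3710
  f14: (p12, p1, p13) → 35.5243
  f15: (p12, p7, p11) → 22.5044
  f16: (p12, p7, p13) → 31.7254
  f17: (p15, p3, p4) → 12.7165
  f18: (p14, p9, p2) → 44.0827
  f19: (p14, p15, p9) → 18.3169
  f20: (p14, p4, p2) → 20.8764
  f21: (p14, p15, p4) → 6.9614
  f22: (p5, p3, p9) → 28.0002
  f23: (p5, p15, p9) → 20.8558
  f24: (p5, p15, p3) → 32.5299
Σ area = 969.756

Euler characteristic 14−36+24 = 2 ✓


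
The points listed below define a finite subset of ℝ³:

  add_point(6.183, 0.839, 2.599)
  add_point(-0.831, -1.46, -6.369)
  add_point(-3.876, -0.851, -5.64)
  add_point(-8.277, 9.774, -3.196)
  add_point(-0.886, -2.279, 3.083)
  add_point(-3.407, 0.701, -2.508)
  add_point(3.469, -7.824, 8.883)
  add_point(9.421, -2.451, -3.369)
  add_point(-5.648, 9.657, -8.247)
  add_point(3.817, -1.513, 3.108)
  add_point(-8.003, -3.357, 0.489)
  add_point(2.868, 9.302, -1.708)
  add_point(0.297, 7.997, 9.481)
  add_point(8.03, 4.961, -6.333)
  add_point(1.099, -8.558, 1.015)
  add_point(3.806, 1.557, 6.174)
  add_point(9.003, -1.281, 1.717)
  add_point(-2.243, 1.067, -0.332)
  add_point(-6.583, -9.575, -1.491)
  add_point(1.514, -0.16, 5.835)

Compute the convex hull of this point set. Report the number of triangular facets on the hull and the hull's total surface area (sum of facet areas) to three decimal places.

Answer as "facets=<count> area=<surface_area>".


facets=22 area=1043.234

Extreme-point indices: [1, 2, 3, 6, 7, 8, 10, 11, 12, 13, 14, 16, 18] — 13 of 20 on the boundary.

Facet areas (half cross-product norm):
  f1: (p8, p18, p3) → 55.5158
  f2: (p10, p18, p3) → 26.0425
  f3: (p10, p12, p3) → 98.6524
  f4: (p10, p6, p18) → 47.8249
  f5: (p10, p6, p12) → 108.9418
  f6: (p14, p18, p7) → 34.7952
  f7: (p14, p6, p7) → 45.9735
  f8: (p14, p6, p18) → 27.4725
  f9: (p16, p6, p7) → 24.7643
  f10: (p16, p6, p12) → 80.4111
  f11: (p1, p18, p7) → 56.5854
  f12: (p11, p12, p3) → 64.7662
  f13: (p11, p8, p3) → 30.1299
  f14: (p13, p1, p7) → 40.7006
  f15: (p13, p1, p8) → 65.5372
  f16: (p13, p11, p8) → 43.2601
  f17: (p13, p16, p7) → 21.0111
  f18: (p13, p16, p12) → 76.2352
  f19: (p13, p11, p12) → 36.7627
  f20: (p2, p8, p18) → 25.3480
  f21: (p2, p1, p18) → 15.7210
  f22: (p2, p1, p8) → 16.7826
Σ area = 1043.234

Check V−E+F: 13 − 33 + 22 = 2.


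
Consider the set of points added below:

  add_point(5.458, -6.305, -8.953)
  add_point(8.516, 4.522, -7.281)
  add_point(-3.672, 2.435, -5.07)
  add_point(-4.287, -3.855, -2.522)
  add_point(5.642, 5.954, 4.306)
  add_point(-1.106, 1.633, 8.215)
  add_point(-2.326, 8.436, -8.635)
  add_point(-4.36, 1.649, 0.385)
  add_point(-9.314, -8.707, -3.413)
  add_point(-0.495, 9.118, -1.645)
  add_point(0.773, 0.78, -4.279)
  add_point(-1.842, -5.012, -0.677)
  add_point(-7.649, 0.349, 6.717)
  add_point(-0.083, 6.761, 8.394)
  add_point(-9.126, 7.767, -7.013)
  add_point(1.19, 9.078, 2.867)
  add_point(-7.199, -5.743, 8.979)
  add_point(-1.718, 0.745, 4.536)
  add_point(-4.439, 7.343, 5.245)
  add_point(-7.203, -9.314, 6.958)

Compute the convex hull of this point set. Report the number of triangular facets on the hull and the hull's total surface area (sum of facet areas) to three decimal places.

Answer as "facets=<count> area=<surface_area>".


facets=24 area=1128.142

14 of the 20 inputs are extreme points: [0, 1, 4, 5, 6, 8, 9, 12, 13, 14, 15, 16, 18, 19].

Facet areas (half cross-product norm):
  f1: (p0, p14, p8) → 130.9062
  f2: (p4, p0, p1) → 67.1237
  f3: (p6, p9, p1) → 39.9554
  f4: (p6, p14, p9) → 25.4731
  f5: (p6, p0, p1) → 65.9129
  f6: (p6, p0, p14) → 54.3376
  f7: (p19, p16, p8) → 19.6129
  f8: (p19, p0, p8) → 83.4444
  f9: (p19, p4, p0) → 164.5393
  f10: (p12, p18, p14) → 51.3515
  f11: (p12, p16, p8) → 41.7105
  f12: (p12, p14, p8) → 100.6452
  f13: (p15, p9, p1) → 27.4290
  f14: (p15, p4, p1) → 33.8205
  f15: (p15, p14, p9) → 15.3345
  f16: (p15, p18, p14) → 41.6667
  f17: (p13, p12, p16) → 28.6248
  f18: (p13, p12, p18) → 21.0147
  f19: (p13, p15, p4) → 16.5631
  f20: (p13, p15, p18) → 15.1883
  f21: (p5, p13, p16) → 12.1717
  f22: (p5, p13, p4) → 18.5173
  f23: (p5, p19, p16) → 15.2876
  f24: (p5, p19, p4) → 37.5114
Σ area = 1128.142

Euler characteristic 14−36+24 = 2 ✓


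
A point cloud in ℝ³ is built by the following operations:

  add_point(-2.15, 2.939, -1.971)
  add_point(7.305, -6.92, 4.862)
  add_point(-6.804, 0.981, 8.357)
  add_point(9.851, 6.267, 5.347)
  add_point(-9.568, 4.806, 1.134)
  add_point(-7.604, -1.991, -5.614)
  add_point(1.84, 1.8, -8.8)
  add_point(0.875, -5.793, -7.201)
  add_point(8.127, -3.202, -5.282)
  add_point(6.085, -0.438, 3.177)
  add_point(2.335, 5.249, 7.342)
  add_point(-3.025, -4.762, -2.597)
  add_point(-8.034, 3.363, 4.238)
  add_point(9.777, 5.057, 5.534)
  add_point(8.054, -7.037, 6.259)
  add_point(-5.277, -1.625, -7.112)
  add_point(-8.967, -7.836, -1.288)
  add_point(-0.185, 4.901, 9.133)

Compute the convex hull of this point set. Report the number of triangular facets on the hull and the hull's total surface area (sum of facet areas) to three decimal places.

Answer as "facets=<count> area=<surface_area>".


facets=22 area=973.659

13 of the 18 inputs are extreme points: [1, 2, 3, 4, 5, 6, 7, 8, 13, 14, 15, 16, 17].

Area of each hull facet:
  f1: (p6, p3, p4) → 126.1955
  f2: (p8, p6, p3) → 62.8795
  f3: (p2, p16, p4) → 53.1582
  f4: (p5, p16, p4) → 35.9533
  f5: (p7, p8, p6) → 28.6969
  f6: (p17, p3, p4) → 58.4770
  f7: (p17, p2, p4) → 33.0561
  f8: (p14, p17, p2) → 57.0984
  f9: (p14, p2, p16) → 108.7725
  f10: (p15, p7, p6) → 26.0909
  f11: (p15, p6, p4) → 44.2472
  f12: (p15, p5, p4) → 12.2098
  f13: (p15, p5, p16) → 8.4782
  f14: (p15, p7, p16) → 34.4550
  f15: (p13, p8, p3) → 7.3695
  f16: (p13, p14, p8) → 69.1726
  f17: (p13, p17, p3) → 6.4475
  f18: (p13, p14, p17) → 63.9073
  f19: (p1, p7, p8) → 42.9526
  f20: (p1, p14, p8) → 5.0213
  f21: (p1, p7, p16) → 79.8110
  f22: (p1, p14, p16) → 9.2093
Σ area = 973.659

Euler characteristic 13−33+22 = 2 ✓


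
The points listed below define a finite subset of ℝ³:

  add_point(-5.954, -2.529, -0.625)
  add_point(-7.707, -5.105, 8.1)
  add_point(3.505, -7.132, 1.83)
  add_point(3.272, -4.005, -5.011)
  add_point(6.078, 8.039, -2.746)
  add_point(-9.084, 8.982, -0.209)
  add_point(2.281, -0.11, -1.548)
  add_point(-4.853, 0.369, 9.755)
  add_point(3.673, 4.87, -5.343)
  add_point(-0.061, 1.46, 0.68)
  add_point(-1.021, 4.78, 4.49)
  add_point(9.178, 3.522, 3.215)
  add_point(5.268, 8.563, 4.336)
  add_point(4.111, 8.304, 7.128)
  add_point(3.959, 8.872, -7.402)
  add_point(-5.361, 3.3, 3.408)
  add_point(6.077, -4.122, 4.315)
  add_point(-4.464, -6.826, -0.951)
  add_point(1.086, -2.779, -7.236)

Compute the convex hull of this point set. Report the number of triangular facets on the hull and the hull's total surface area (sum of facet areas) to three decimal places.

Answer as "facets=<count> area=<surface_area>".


facets=24 area=926.759

Hull vertices (14/19): indices [0, 1, 2, 3, 4, 5, 7, 11, 12, 13, 14, 16, 17, 18].

Triangle areas on the boundary:
  f1: (p4, p14, p11) → 8.8063
  f2: (p18, p14, p5) → 87.4041
  f3: (p13, p7, p5) → 79.9125
  f4: (p16, p13, p11) → 32.2058
  f5: (p16, p13, p7) → 69.9085
  f6: (p3, p16, p11) → 40.5074
  f7: (p3, p16, p2) → 17.1056
  f8: (p3, p14, p11) → 72.0624
  f9: (p3, p18, p14) → 19.6701
  f10: (p3, p17, p2) → 29.8445
  f11: (p3, p17, p18) → 15.2251
  f12: (p12, p4, p11) → 22.1041
  f13: (p12, p13, p11) → 9.2971
  f14: (p12, p4, p14) → 10.2755
  f15: (p12, p14, p5) → 81.2994
  f16: (p12, p13, p5) → 22.7618
  f17: (p0, p18, p5) → 55.9725
  f18: (p0, p17, p18) → 20.9294
  f19: (p1, p17, p2) → 41.2421
  f20: (p1, p16, p2) → 30.1844
  f21: (p1, p16, p7) → 41.5543
  f22: (p1, p0, p17) → 20.9347
  f23: (p1, p7, p5) → 43.2199
  f24: (p1, p0, p5) → 54.3309
Σ area = 926.759

Check V−E+F: 14 − 36 + 24 = 2.


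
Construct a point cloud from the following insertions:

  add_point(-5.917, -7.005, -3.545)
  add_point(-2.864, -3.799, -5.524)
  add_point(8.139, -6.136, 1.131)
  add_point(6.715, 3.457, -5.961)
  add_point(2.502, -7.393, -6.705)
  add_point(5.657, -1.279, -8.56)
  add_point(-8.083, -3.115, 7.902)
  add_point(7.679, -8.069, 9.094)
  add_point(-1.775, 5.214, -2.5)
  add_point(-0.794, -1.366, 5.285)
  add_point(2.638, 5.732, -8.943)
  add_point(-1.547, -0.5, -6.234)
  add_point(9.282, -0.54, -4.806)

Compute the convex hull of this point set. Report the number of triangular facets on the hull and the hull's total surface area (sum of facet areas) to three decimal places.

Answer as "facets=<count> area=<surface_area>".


facets=20 area=771.331

12 of the 13 inputs are extreme points: [0, 1, 2, 3, 4, 5, 6, 7, 8, 9, 10, 12].

Per-facet area ½‖(b−a)×(c−a)‖:
  f1: (p0, p7, p6) → 99.7678
  f2: (p8, p0, p6) → 75.3724
  f3: (p8, p0, p10) → 49.8596
  f4: (p4, p0, p7) → 74.8225
  f5: (p9, p7, p6) → 40.8257
  f6: (p9, p8, p6) → 38.7258
  f7: (p9, p8, p7) → 41.9102
  f8: (p3, p7, p12) → 32.6613
  f9: (p3, p8, p7) → 87.8205
  f10: (p3, p8, p10) → 21.6458
  f11: (p2, p7, p12) → 16.8472
  f12: (p2, p4, p12) → 36.5351
  f13: (p2, p4, p7) → 27.7974
  f14: (p5, p4, p12) → 18.2324
  f15: (p5, p4, p10) → 21.2523
  f16: (p5, p3, p12) → 11.7227
  f17: (p5, p3, p10) → 15.2345
  f18: (p1, p0, p10) → 6.9628
  f19: (p1, p4, p10) → 37.8286
  f20: (p1, p4, p0) → 15.5069
Σ area = 771.331

Check V−E+F: 12 − 30 + 20 = 2.


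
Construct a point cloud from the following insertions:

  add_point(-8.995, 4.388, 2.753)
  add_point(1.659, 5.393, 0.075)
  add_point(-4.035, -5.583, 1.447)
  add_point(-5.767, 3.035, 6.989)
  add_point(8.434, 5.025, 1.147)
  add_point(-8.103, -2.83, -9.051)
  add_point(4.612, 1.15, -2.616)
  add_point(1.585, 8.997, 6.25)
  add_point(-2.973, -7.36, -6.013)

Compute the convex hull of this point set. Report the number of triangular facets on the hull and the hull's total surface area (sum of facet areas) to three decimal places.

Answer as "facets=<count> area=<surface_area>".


facets=14 area=583.704

Points on the hull: [0, 1, 2, 3, 4, 5, 6, 7, 8] (9 of 9).

Triangle areas on the boundary:
  f1: (p2, p8, p4) → 63.3592
  f2: (p2, p5, p0) → 62.7284
  f3: (p2, p5, p8) → 28.6204
  f4: (p1, p5, p0) → 74.5751
  f5: (p1, p5, p4) → 39.6967
  f6: (p6, p8, p4) → 12.3247
  f7: (p6, p5, p4) → 21.2123
  f8: (p6, p5, p8) → 44.2125
  f9: (p3, p2, p0) → 28.3802
  f10: (p3, p2, p4) → 77.9487
  f11: (p7, p1, p4) → 24.4406
  f12: (p7, p3, p4) → 42.0454
  f13: (p7, p1, p0) → 38.8381
  f14: (p7, p3, p0) → 25.3214
Σ area = 583.704

Euler characteristic 9−21+14 = 2 ✓


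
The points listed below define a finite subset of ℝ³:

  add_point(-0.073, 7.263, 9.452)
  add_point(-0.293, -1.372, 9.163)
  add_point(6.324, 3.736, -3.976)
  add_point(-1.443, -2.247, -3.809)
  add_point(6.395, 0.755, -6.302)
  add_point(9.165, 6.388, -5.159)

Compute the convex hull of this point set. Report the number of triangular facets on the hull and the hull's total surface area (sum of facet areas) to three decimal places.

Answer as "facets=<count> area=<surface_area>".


facets=6 area=367.619

5 of the 6 inputs are extreme points: [0, 1, 3, 4, 5].

Triangle areas on the boundary:
  f1: (p0, p5, p3) → 105.4279
  f2: (p4, p5, p3) → 21.4549
  f3: (p1, p0, p3) → 56.1061
  f4: (p1, p4, p3) → 56.1953
  f5: (p1, p0, p5) → 74.6371
  f6: (p1, p4, p5) → 53.7981
Σ area = 367.619

Euler: V−E+F = 5−9+6 = 2.


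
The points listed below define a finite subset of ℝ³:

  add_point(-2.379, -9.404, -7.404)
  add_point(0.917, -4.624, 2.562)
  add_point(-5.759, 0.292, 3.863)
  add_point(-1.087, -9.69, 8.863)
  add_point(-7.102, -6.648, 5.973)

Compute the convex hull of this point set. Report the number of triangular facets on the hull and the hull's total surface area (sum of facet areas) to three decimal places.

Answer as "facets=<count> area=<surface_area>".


Hull vertices (5/5): indices [0, 1, 2, 3, 4].

Facet areas (half cross-product norm):
  f1: (p0, p2, p4) → 52.7419
  f2: (p0, p2, p1) → 47.8546
  f3: (p3, p2, p4) → 25.3032
  f4: (p3, p2, p1) → 34.9123
  f5: (p3, p0, p4) → 52.9848
  f6: (p3, p0, p1) → 45.2985
Σ area = 259.095

Check V−E+F: 5 − 9 + 6 = 2.

facets=6 area=259.095


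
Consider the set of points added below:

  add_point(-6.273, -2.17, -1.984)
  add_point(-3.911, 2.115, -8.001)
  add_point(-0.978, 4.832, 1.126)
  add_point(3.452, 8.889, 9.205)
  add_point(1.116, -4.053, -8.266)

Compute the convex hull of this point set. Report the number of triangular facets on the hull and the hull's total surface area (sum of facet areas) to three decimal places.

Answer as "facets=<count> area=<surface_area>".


Extreme-point indices: [0, 1, 2, 3, 4] — 5 of 5 on the boundary.

Triangle areas on the boundary:
  f1: (p4, p3, p0) → 90.8537
  f2: (p1, p4, p0) → 30.1839
  f3: (p1, p4, p3) → 79.0931
  f4: (p2, p3, p0) → 26.7572
  f5: (p2, p1, p0) → 34.0971
  f6: (p2, p1, p3) → 11.2636
Σ area = 272.249

Check V−E+F: 5 − 9 + 6 = 2.

facets=6 area=272.249


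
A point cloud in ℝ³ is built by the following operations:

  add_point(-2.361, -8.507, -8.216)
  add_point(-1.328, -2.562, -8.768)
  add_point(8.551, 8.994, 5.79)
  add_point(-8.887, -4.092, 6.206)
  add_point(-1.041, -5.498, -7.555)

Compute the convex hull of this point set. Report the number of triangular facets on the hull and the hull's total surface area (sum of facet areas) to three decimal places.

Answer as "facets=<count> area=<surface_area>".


facets=6 area=445.324

5 of the 5 inputs are extreme points: [0, 1, 2, 3, 4].

Area of each hull facet:
  f1: (p0, p2, p3) → 176.4749
  f2: (p1, p2, p3) → 165.7672
  f3: (p1, p0, p3) → 49.4532
  f4: (p4, p0, p2) → 17.0055
  f5: (p4, p1, p2) → 32.8909
  f6: (p4, p1, p0) → 3.7318
Σ area = 445.324

Euler characteristic 5−9+6 = 2 ✓


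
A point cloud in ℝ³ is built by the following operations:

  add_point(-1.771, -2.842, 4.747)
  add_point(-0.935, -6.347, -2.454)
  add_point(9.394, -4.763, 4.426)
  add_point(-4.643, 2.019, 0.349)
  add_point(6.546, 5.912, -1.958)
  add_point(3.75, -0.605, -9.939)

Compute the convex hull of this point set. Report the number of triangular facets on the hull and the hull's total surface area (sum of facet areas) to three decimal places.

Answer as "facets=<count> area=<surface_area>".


Hull vertices (6/6): indices [0, 1, 2, 3, 4, 5].

Per-facet area ½‖(b−a)×(c−a)‖:
  f1: (p5, p4, p3) → 61.5262
  f2: (p5, p4, p2) → 67.9076
  f3: (p1, p5, p3) → 50.1705
  f4: (p1, p5, p2) → 65.8227
  f5: (p0, p4, p3) → 43.1622
  f6: (p0, p4, p2) → 67.8030
  f7: (p0, p1, p3) → 28.1577
  f8: (p0, p1, p2) → 44.6955
Σ area = 429.245

Euler: V−E+F = 6−12+8 = 2.

facets=8 area=429.245


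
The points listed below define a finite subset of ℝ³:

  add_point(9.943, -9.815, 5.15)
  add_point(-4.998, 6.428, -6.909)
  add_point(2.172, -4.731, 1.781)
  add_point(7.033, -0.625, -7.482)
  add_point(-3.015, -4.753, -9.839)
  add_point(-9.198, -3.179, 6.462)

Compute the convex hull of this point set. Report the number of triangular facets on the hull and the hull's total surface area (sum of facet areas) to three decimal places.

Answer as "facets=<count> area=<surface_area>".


facets=6 area=679.181

5 of the 6 inputs are extreme points: [0, 1, 3, 4, 5].

Triangle areas on the boundary:
  f1: (p1, p0, p5) → 171.6265
  f2: (p4, p0, p5) → 161.0406
  f3: (p4, p1, p5) → 95.0246
  f4: (p3, p1, p0) → 100.7685
  f5: (p3, p4, p0) → 87.6829
  f6: (p3, p4, p1) → 63.0381
Σ area = 679.181

Euler characteristic 5−9+6 = 2 ✓


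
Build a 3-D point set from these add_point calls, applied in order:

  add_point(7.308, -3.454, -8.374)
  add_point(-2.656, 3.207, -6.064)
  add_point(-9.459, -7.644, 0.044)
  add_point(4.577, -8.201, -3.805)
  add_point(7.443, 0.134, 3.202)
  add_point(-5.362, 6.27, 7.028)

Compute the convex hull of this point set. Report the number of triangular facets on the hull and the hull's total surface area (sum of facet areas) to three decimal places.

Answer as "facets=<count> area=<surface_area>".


facets=8 area=614.877

Hull vertices (6/6): indices [0, 1, 2, 3, 4, 5].

Per-facet area ½‖(b−a)×(c−a)‖:
  f1: (p5, p4, p2) → 114.5524
  f2: (p1, p5, p2) → 91.6906
  f3: (p1, p0, p2) → 86.4629
  f4: (p1, p5, p4) → 86.5440
  f5: (p1, p0, p4) → 69.7414
  f6: (p3, p4, p2) → 81.8857
  f7: (p3, p0, p2) → 44.5890
  f8: (p3, p0, p4) → 39.4106
Σ area = 614.877

Euler characteristic 6−12+8 = 2 ✓


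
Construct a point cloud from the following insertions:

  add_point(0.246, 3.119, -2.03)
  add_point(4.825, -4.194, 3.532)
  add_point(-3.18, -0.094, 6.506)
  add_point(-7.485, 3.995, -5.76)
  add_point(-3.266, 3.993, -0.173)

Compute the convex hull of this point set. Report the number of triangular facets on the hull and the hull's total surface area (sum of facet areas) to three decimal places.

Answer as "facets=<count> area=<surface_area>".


facets=6 area=186.470

Points on the hull: [0, 1, 2, 3, 4] (5 of 5).

Triangle areas on the boundary:
  f1: (p2, p1, p3) → 64.1228
  f2: (p0, p1, p3) → 31.3560
  f3: (p0, p2, p1) → 41.6738
  f4: (p4, p2, p3) → 19.9079
  f5: (p4, p0, p3) → 14.0648
  f6: (p4, p0, p2) → 15.3451
Σ area = 186.470

Euler characteristic 5−9+6 = 2 ✓


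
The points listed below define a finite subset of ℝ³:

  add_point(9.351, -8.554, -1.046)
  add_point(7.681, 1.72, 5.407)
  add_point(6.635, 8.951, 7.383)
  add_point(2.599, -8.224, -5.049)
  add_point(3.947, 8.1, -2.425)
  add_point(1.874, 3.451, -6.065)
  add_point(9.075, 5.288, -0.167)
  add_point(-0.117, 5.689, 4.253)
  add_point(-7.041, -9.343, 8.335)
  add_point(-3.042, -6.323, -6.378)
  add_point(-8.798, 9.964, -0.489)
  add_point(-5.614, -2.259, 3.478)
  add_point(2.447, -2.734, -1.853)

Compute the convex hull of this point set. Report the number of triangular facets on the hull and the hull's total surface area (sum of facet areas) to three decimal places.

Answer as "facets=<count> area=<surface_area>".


10 of the 13 inputs are extreme points: [0, 1, 2, 3, 4, 5, 6, 8, 9, 10].

Per-facet area ½‖(b−a)×(c−a)‖:
  f1: (p9, p8, p10) → 138.5724
  f2: (p2, p8, p10) → 175.4688
  f3: (p5, p9, p10) → 74.6369
  f4: (p1, p8, p0) → 108.6560
  f5: (p1, p2, p8) → 64.1474
  f6: (p3, p5, p0) → 45.6756
  f7: (p3, p5, p9) → 33.0341
  f8: (p3, p8, p0) → 64.7019
  f9: (p3, p9, p8) → 47.3806
  f10: (p6, p5, p0) → 64.2341
  f11: (p6, p1, p0) → 41.4069
  f12: (p6, p1, p2) → 24.7125
  f13: (p4, p5, p10) → 40.4016
  f14: (p4, p6, p5) → 19.4018
  f15: (p4, p2, p10) → 66.1097
  f16: (p4, p6, p2) → 27.2416
Σ area = 1035.782

Euler: V−E+F = 10−24+16 = 2.

facets=16 area=1035.782


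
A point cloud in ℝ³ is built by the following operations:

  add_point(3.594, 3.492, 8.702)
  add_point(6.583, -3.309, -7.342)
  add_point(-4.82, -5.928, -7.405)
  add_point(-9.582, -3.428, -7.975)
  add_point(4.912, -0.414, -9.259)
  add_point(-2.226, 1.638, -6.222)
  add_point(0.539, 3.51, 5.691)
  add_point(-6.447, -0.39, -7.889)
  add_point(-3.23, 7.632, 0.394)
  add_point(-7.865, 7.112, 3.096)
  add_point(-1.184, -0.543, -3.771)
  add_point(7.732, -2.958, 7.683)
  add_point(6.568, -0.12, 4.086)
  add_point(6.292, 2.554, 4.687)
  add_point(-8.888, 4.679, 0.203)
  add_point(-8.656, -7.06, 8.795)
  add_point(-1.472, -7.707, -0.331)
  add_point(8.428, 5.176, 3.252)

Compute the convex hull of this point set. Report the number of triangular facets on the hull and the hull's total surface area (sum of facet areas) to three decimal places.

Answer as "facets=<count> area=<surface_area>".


facets=24 area=1014.450

Extreme-point indices: [0, 1, 2, 3, 4, 5, 7, 8, 9, 11, 14, 15, 16, 17] — 14 of 18 on the boundary.

Area of each hull facet:
  f1: (p11, p15, p16) → 75.9985
  f2: (p11, p1, p17) → 62.5365
  f3: (p11, p1, p16) → 73.0838
  f4: (p2, p1, p16) → 43.7733
  f5: (p2, p15, p3) → 45.0173
  f6: (p2, p15, p16) → 42.3304
  f7: (p14, p15, p3) → 83.0050
  f8: (p14, p9, p15) → 28.4350
  f9: (p4, p1, p17) → 26.3847
  f10: (p4, p2, p3) → 26.3059
  f11: (p4, p2, p1) → 21.7841
  f12: (p0, p9, p15) → 94.3850
  f13: (p0, p11, p15) → 61.8967
  f14: (p0, p9, p17) → 48.6805
  f15: (p0, p11, p17) → 27.9518
  f16: (p8, p9, p17) → 24.1513
  f17: (p8, p4, p17) → 80.7326
  f18: (p8, p14, p9) → 10.5153
  f19: (p7, p14, p3) → 21.0984
  f20: (p7, p8, p14) → 31.4357
  f21: (p7, p4, p3) → 17.6149
  f22: (p5, p8, p4) → 30.1307
  f23: (p5, p7, p4) → 16.9840
  f24: (p5, p7, p8) → 20.2187
Σ area = 1014.450

Check V−E+F: 14 − 36 + 24 = 2.


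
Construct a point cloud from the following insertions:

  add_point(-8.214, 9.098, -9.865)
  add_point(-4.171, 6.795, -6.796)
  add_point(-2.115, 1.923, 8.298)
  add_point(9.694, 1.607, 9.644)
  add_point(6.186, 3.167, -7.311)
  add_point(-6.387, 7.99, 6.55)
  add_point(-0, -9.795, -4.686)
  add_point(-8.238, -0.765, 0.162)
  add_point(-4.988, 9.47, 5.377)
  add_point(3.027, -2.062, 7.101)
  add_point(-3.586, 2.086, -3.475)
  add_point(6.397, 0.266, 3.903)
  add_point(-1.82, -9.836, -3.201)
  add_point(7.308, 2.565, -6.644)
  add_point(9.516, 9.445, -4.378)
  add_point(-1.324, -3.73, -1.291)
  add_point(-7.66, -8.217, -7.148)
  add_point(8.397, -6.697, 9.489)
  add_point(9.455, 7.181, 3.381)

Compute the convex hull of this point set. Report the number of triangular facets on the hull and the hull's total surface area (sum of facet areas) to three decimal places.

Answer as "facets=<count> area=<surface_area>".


facets=24 area=1307.108

Extreme-point indices: [0, 2, 3, 4, 5, 6, 7, 8, 12, 13, 14, 16, 17, 18] — 14 of 19 on the boundary.

Facet areas (half cross-product norm):
  f1: (p17, p12, p7) → 96.2700
  f2: (p17, p14, p3) → 59.8074
  f3: (p5, p0, p7) → 76.5079
  f4: (p16, p12, p7) → 37.2063
  f5: (p16, p0, p7) → 73.5224
  f6: (p2, p17, p3) → 49.5548
  f7: (p2, p5, p3) → 36.1288
  f8: (p2, p17, p7) → 67.2034
  f9: (p2, p5, p7) → 38.2951
  f10: (p18, p14, p3) → 14.5842
  f11: (p8, p14, p0) → 126.3099
  f12: (p8, p5, p0) → 17.1555
  f13: (p8, p18, p14) → 59.3836
  f14: (p8, p5, p3) → 20.1093
  f15: (p8, p18, p3) → 61.8679
  f16: (p4, p14, p0) → 59.9772
  f17: (p4, p16, p0) → 125.2526
  f18: (p6, p16, p12) → 8.1638
  f19: (p6, p4, p16) → 58.9744
  f20: (p6, p17, p12) → 19.4892
  f21: (p13, p6, p17) → 116.0290
  f22: (p13, p6, p4) → 10.4118
  f23: (p13, p17, p14) → 69.4612
  f24: (p13, p4, p14) → 5.4420
Σ area = 1307.108

Euler: V−E+F = 14−36+24 = 2.


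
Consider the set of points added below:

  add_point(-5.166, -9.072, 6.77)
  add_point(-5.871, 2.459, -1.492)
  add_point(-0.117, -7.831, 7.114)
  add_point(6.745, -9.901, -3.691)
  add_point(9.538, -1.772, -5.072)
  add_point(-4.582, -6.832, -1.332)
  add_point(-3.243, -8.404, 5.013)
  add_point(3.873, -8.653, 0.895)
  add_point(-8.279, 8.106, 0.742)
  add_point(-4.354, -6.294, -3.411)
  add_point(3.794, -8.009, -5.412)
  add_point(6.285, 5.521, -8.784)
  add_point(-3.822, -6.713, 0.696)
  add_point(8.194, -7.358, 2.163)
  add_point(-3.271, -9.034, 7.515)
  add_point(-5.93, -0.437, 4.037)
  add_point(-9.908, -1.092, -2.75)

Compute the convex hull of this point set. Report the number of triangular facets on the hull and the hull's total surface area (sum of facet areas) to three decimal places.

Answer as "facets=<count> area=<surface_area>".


facets=20 area=846.545

Hull vertices (12/17): indices [0, 2, 3, 4, 5, 8, 9, 10, 11, 13, 14, 16].

Per-facet area ½‖(b−a)×(c−a)‖:
  f1: (p11, p8, p16) → 86.1303
  f2: (p3, p11, p4) → 26.5350
  f3: (p2, p14, p8) → 32.2409
  f4: (p10, p3, p11) → 24.9060
  f5: (p13, p3, p14) → 41.4385
  f6: (p13, p2, p14) → 8.0074
  f7: (p13, p3, p4) → 27.2477
  f8: (p13, p2, p8) → 90.9094
  f9: (p13, p11, p4) → 25.6029
  f10: (p13, p11, p8) → 148.0704
  f11: (p0, p3, p14) → 14.3847
  f12: (p0, p5, p16) → 31.8008
  f13: (p0, p8, p16) → 64.2862
  f14: (p0, p14, p8) → 18.1655
  f15: (p9, p11, p16) → 64.0927
  f16: (p9, p10, p11) → 60.6196
  f17: (p9, p5, p16) → 8.2473
  f18: (p9, p10, p3) → 11.7232
  f19: (p9, p0, p3) → 61.7730
  f20: (p9, p0, p5) → 0.3634
Σ area = 846.545

Check V−E+F: 12 − 30 + 20 = 2.


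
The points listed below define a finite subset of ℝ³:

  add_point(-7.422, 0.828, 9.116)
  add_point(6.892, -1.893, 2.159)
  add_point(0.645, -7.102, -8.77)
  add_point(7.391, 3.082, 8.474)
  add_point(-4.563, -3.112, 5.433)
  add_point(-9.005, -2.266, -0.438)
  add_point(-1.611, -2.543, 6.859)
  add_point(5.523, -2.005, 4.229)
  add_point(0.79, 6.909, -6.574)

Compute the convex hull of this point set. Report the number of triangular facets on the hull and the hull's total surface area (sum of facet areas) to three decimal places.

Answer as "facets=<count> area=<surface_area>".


9 of the 9 inputs are extreme points: [0, 1, 2, 3, 4, 5, 6, 7, 8].

Per-facet area ½‖(b−a)×(c−a)‖:
  f1: (p8, p2, p5) → 86.9396
  f2: (p0, p6, p3) → 35.0283
  f3: (p0, p8, p5) → 74.6517
  f4: (p0, p8, p3) → 120.1105
  f5: (p7, p6, p3) → 26.1209
  f6: (p7, p6, p2) → 56.3429
  f7: (p4, p0, p5) → 22.4445
  f8: (p4, p0, p6) → 10.1446
  f9: (p4, p2, p5) → 50.5142
  f10: (p4, p6, p2) → 25.7820
  f11: (p1, p7, p3) → 8.0687
  f12: (p1, p7, p2) → 15.5205
  f13: (p1, p8, p3) → 55.1878
  f14: (p1, p8, p2) → 83.2943
Σ area = 670.151

Euler: V−E+F = 9−21+14 = 2.

facets=14 area=670.151


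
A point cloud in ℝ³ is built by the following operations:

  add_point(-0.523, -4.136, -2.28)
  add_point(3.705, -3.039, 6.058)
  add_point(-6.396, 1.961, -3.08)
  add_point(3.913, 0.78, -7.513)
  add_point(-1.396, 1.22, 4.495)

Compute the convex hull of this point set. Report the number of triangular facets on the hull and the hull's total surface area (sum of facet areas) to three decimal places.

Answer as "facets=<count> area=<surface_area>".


Hull vertices (5/5): indices [0, 1, 2, 3, 4].

Per-facet area ½‖(b−a)×(c−a)‖:
  f1: (p0, p3, p2) → 35.6531
  f2: (p1, p0, p3) → 38.5078
  f3: (p4, p3, p2) → 50.5069
  f4: (p4, p1, p3) → 44.5489
  f5: (p4, p0, p2) → 33.1694
  f6: (p4, p1, p0) → 28.4315
Σ area = 230.818

Euler characteristic 5−9+6 = 2 ✓

facets=6 area=230.818


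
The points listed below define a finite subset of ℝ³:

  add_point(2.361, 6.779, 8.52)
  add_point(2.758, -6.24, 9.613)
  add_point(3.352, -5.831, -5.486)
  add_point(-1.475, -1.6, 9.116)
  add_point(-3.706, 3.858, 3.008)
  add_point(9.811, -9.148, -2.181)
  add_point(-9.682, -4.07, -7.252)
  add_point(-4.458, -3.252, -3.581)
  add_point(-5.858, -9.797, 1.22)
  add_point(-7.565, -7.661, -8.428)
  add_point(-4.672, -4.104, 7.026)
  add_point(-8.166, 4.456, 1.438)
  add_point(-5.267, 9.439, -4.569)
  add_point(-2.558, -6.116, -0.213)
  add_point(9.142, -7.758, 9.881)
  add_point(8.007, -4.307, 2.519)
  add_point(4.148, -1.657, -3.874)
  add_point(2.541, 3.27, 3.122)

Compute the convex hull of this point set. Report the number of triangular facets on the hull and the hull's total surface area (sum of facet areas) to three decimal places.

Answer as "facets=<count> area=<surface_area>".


14 of the 18 inputs are extreme points: [0, 1, 2, 3, 5, 6, 8, 9, 10, 11, 12, 14, 15, 16].

Per-facet area ½‖(b−a)×(c−a)‖:
  f1: (p8, p14, p5) → 94.2298
  f2: (p15, p14, p5) → 27.5520
  f3: (p11, p12, p6) → 51.0015
  f4: (p11, p8, p6) → 65.1999
  f5: (p0, p15, p14) → 56.6972
  f6: (p0, p11, p12) → 53.6941
  f7: (p0, p11, p3) → 52.6626
  f8: (p0, p15, p5) → 14.4226
  f9: (p9, p2, p5) → 26.6860
  f10: (p9, p8, p6) → 21.7169
  f11: (p9, p8, p5) → 80.3730
  f12: (p9, p12, p6) → 23.0940
  f13: (p9, p2, p12) → 95.4180
  f14: (p16, p2, p5) → 18.0495
  f15: (p16, p2, p12) → 27.2146
  f16: (p16, p0, p5) → 67.1164
  f17: (p16, p0, p12) → 97.4928
  f18: (p1, p8, p14) → 32.0040
  f19: (p1, p0, p14) → 41.4082
  f20: (p1, p0, p3) → 26.7347
  f21: (p10, p1, p3) → 14.3115
  f22: (p10, p1, p8) → 32.9832
  f23: (p10, p11, p3) → 24.6596
  f24: (p10, p11, p8) → 43.9697
Σ area = 1088.692

Euler characteristic 14−36+24 = 2 ✓

facets=24 area=1088.692


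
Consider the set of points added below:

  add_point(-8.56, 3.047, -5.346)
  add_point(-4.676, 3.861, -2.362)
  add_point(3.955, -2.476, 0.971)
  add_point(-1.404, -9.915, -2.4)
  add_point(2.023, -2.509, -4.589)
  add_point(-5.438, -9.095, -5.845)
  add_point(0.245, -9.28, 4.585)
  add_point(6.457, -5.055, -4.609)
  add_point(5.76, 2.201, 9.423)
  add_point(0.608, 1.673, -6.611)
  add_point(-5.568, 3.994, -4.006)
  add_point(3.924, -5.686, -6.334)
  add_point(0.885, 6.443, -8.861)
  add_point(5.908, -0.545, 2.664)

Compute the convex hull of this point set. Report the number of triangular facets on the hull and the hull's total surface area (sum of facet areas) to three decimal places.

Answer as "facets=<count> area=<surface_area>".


11 of the 14 inputs are extreme points: [0, 1, 3, 5, 6, 7, 8, 10, 11, 12, 13].

Triangle areas on the boundary:
  f1: (p12, p5, p0) → 66.5285
  f2: (p12, p10, p0) → 12.2532
  f3: (p11, p3, p7) → 11.3640
  f4: (p11, p5, p3) → 20.9713
  f5: (p11, p12, p7) → 19.8353
  f6: (p11, p12, p5) → 63.2327
  f7: (p6, p5, p3) → 12.0838
  f8: (p6, p3, p7) → 34.2310
  f9: (p6, p8, p7) → 78.5859
  f10: (p6, p8, p0) → 121.3367
  f11: (p6, p5, p0) → 74.1560
  f12: (p1, p8, p0) → 12.7374
  f13: (p1, p10, p0) → 2.1459
  f14: (p1, p12, p8) → 69.7843
  f15: (p1, p12, p10) → 7.8082
  f16: (p13, p8, p7) → 5.4345
  f17: (p13, p12, p7) → 56.4783
  f18: (p13, p12, p8) → 43.7497
Σ area = 712.717

Euler characteristic 11−27+18 = 2 ✓

facets=18 area=712.717


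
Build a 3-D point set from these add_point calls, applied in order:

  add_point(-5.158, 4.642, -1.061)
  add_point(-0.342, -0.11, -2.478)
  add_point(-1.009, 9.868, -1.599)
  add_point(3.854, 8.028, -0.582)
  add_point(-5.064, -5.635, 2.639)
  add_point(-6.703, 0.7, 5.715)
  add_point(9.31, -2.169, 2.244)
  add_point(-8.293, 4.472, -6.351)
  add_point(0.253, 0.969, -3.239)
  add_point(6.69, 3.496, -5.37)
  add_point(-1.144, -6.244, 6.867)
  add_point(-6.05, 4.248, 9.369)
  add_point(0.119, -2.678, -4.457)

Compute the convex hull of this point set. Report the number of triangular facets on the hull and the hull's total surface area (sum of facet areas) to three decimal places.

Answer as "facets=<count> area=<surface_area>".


10 of the 13 inputs are extreme points: [2, 3, 4, 5, 6, 7, 9, 10, 11, 12].

Triangle areas on the boundary:
  f1: (p11, p2, p7) → 67.7304
  f2: (p9, p2, p7) → 54.6306
  f3: (p5, p11, p7) → 28.6039
  f4: (p5, p4, p7) → 45.7569
  f5: (p5, p4, p11) → 8.8414
  f6: (p10, p11, p6) → 71.1925
  f7: (p10, p4, p11) → 33.5164
  f8: (p3, p9, p6) → 35.2892
  f9: (p3, p9, p2) → 16.9395
  f10: (p3, p11, p6) → 86.3175
  f11: (p3, p11, p2) → 35.2394
  f12: (p12, p9, p6) → 42.8666
  f13: (p12, p10, p6) → 60.3696
  f14: (p12, p10, p4) → 26.2560
  f15: (p12, p4, p7) → 51.7308
  f16: (p12, p9, p7) → 50.5385
Σ area = 715.819

Euler characteristic 10−24+16 = 2 ✓

facets=16 area=715.819


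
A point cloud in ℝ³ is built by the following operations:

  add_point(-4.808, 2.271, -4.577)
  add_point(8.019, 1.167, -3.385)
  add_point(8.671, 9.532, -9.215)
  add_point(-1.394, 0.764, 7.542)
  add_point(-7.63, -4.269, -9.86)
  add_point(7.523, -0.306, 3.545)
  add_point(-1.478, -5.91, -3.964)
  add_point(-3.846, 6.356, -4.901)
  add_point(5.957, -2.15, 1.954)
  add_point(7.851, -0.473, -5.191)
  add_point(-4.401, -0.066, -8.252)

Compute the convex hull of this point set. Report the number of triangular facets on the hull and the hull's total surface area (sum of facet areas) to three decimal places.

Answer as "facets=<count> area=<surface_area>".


Extreme-point indices: [0, 1, 2, 3, 4, 5, 6, 7, 8, 9] — 10 of 11 on the boundary.

Facet areas (half cross-product norm):
  f1: (p3, p6, p4) → 50.0716
  f2: (p5, p3, p2) → 75.2366
  f3: (p9, p2, p4) → 88.3891
  f4: (p9, p6, p4) → 42.4047
  f5: (p7, p2, p4) → 78.3801
  f6: (p7, p3, p2) → 92.1301
  f7: (p8, p3, p6) → 49.1902
  f8: (p8, p5, p3) → 13.9504
  f9: (p8, p9, p6) → 37.1505
  f10: (p8, p9, p5) → 10.6475
  f11: (p1, p5, p2) → 24.7557
  f12: (p1, p9, p2) → 12.3824
  f13: (p1, p9, p5) → 7.0936
  f14: (p0, p3, p4) → 46.3008
  f15: (p0, p7, p4) → 12.5007
  f16: (p0, p7, p3) → 26.4704
Σ area = 667.054

Euler: V−E+F = 10−24+16 = 2.

facets=16 area=667.054


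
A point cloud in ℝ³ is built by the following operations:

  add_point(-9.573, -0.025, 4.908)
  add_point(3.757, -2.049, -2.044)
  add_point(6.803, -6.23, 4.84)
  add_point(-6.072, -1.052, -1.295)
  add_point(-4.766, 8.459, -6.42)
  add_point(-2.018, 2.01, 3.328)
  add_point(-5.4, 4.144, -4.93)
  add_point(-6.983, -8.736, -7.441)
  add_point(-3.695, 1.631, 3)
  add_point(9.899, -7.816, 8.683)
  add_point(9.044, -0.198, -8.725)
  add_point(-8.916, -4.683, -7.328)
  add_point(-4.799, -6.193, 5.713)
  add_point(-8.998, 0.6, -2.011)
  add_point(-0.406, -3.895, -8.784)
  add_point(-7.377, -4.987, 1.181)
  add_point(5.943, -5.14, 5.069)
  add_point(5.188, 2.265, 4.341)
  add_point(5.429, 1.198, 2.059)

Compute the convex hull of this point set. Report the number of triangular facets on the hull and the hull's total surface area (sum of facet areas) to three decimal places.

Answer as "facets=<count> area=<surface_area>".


facets=18 area=999.367

Points on the hull: [0, 4, 7, 9, 10, 11, 12, 13, 14, 15, 17] (11 of 19).

Area of each hull facet:
  f1: (p10, p7, p9) → 169.1709
  f2: (p17, p9, p0) → 86.5237
  f3: (p17, p4, p0) → 100.6848
  f4: (p17, p10, p9) → 82.3944
  f5: (p17, p10, p4) → 101.2093
  f6: (p12, p9, p0) → 42.3345
  f7: (p12, p7, p9) → 96.7254
  f8: (p11, p7, p0) → 27.4026
  f9: (p15, p7, p0) → 17.1352
  f10: (p15, p12, p0) → 17.4181
  f11: (p15, p12, p7) → 18.7831
  f12: (p13, p4, p0) → 29.0842
  f13: (p13, p11, p0) → 20.0365
  f14: (p13, p11, p4) → 36.2442
  f15: (p14, p10, p7) → 12.8256
  f16: (p14, p11, p7) → 18.2780
  f17: (p14, p10, p4) → 67.5050
  f18: (p14, p11, p4) → 55.6118
Σ area = 999.367

Euler: V−E+F = 11−27+18 = 2.
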